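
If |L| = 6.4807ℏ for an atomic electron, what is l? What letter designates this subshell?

l = 6 (i orbital)

|L| = ℏ√(l(l+1)), so l(l+1) = 42.
l² + l − 42 = 0 ⇒ l = 6.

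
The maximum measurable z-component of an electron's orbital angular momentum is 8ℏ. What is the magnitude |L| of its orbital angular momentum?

|L| = 6√2 ℏ ≈ 8.485ℏ

The maximum L_z equals lℏ, giving l = 8.
|L| = ℏ√(l(l+1)) = 6√2 ℏ.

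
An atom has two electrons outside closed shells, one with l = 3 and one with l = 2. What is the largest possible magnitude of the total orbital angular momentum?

|L_tot|_max = √30 ℏ ≈ 5.477ℏ

The total orbital quantum number L ranges from |l₁ − l₂| to l₁ + l₂ in integer steps.
Allowed values: L = 1, 2, 3, 4, 5.
The largest magnitude corresponds to L = 5: |L_tot| = ℏ√(5·6) = √30 ℏ.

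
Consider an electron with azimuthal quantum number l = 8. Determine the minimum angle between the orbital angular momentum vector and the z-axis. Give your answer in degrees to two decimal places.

θ_min ≈ 19.47°

|L|² = l(l+1)ℏ² = 72ℏ², so |L| = 6√2 ℏ.
The smallest angle corresponds to the largest L_z, i.e. m_l = l = 8, giving L_z = 8ℏ.
cos θ_min = 8/√72, so θ_min ≈ 19.47°.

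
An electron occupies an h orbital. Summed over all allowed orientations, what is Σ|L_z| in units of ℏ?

Σ|L_z| = 30 ℏ

For an h orbital, l = 5.
m_l runs from −5 to 5, i.e. {-5, -4, -3, -2, -1, 0, 1, 2, 3, 4, 5}.
Σ|m_l| = l(l+1) = 30.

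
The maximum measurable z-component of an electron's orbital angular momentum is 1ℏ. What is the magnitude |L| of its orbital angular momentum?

|L| = √2 ℏ ≈ 1.414ℏ

Since max m_l = l, l = 1.
|L| = ℏ√(l(l+1)) = √2 ℏ.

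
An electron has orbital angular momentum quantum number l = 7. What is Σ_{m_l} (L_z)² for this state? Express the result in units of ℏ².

m_l ∈ {-7, -6, -5, -4, -3, -2, -1, 0, 1, 2, 3, 4, 5, 6, 7}.
Summing m² from −7 to 7: Σ m_l² = 280.

Σ(L_z)² = 280 ℏ²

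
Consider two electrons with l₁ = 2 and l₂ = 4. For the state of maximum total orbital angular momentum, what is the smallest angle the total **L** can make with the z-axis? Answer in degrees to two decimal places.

θ_min ≈ 22.21°

Angular momentum addition gives L = |l₁ − l₂|, …, l₁ + l₂.
L ∈ {2, 3, 4, 5, 6}.
The maximum is L = 6, with |L_tot| = ℏ√(6·7) = √42 ℏ.
The minimum angle with z is arccos(6/√42) ≈ 22.21°.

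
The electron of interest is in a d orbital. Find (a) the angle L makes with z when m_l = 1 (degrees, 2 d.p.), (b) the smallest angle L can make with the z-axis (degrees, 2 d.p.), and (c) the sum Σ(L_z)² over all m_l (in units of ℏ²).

The letter d corresponds to l = 2.
For m_l = 1: cos θ = 1/√6, θ ≈ 65.91°.
cos θ_min = 2/√6, so θ_min ≈ 35.26°.
Σ m_l² = 10, so Σ(L_z)² = 10 ℏ².

θ(m_l=1) ≈ 65.91°; θ_min ≈ 35.26°; Σ(L_z)² = 10 ℏ²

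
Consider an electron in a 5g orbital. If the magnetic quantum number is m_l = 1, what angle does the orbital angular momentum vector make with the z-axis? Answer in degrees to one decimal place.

The 5g subshell has l = 4.
|L| = ℏ√(l(l+1)) = 2√5 ℏ.
L_z = m_l ℏ = 1ℏ.
cos θ = L_z/|L| = 1/√20, so θ ≈ 77.1°.

θ ≈ 77.1°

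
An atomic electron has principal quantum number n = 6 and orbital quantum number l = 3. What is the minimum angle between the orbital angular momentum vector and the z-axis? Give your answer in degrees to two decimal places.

θ_min ≈ 30.00°

|L|² = l(l+1)ℏ² = 12ℏ², so |L| = 2√3 ℏ.
The smallest angle corresponds to the largest L_z, i.e. m_l = l = 3, giving L_z = 3ℏ.
cos θ_min = 3/√12, so θ_min ≈ 30.00°.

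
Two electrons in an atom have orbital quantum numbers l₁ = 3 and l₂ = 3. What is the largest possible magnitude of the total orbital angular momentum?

|L_tot|_max = √42 ℏ ≈ 6.481ℏ

The total orbital quantum number L ranges from |l₁ − l₂| to l₁ + l₂ in integer steps.
So L can be 0, 1, 2, 3, 4, 5, 6.
The largest magnitude corresponds to L = 6: |L_tot| = ℏ√(6·7) = √42 ℏ.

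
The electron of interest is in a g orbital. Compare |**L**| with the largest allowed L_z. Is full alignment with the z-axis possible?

For a g orbital, l = 4.
|L| = 2√5 ℏ ≈ 4.4721ℏ, while L_z,max = lℏ = 4ℏ.
Since |L| > L_z,max, the vector can never point exactly along z; the closest it comes is θ_min = arccos(4/√20) ≈ 26.6°.

No: L_z,max = 4ℏ < |L| = 2√5 ℏ ≈ 4.472ℏ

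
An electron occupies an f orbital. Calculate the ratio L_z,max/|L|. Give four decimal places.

For an f orbital, l = 3.
|L| = 2√3 ℏ ≈ 3.4641ℏ, while L_z,max = lℏ = 3ℏ.
L_z,max/|L| = 3/√12 = 0.8660.

L_z,max/|L| = 0.8660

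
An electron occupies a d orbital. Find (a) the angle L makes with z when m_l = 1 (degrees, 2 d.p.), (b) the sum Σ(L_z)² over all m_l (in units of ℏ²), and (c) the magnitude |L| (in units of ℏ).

For a d orbital, l = 2.
For m_l = 1: cos θ = 1/√6, θ ≈ 65.91°.
Σ m_l² = 10, so Σ(L_z)² = 10 ℏ².
|L| = ℏ√(2·3) = √6 ℏ ≈ 2.449ℏ.

θ(m_l=1) ≈ 65.91°; Σ(L_z)² = 10 ℏ²; |L| = √6 ℏ ≈ 2.449ℏ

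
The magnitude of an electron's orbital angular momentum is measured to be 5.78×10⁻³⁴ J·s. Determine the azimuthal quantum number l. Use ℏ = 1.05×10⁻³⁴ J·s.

|L|/ℏ = (5.78×10⁻³⁴)/(1.05×10⁻³⁴) ≈ 5.505.
(|L|/ℏ)² = l(l+1) ≈ 30.30 ⇒ l = 5.

l = 5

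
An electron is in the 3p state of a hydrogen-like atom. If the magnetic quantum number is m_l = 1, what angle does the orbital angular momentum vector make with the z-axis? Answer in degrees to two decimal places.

For 3p, l = 1.
|L| = √(l(l+1)) ℏ = √2 ℏ.
L_z = m_l ℏ = 1ℏ.
cos θ = L_z/|L| = 1/√2, so θ ≈ 45.00°.

θ ≈ 45.00°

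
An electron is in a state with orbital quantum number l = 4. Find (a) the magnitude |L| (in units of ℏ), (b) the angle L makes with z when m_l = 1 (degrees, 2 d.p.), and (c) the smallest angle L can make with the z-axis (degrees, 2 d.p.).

|L| = ℏ√(4·5) = 2√5 ℏ ≈ 4.472ℏ.
For m_l = 1: cos θ = 1/√20, θ ≈ 77.08°.
cos θ_min = 4/√20, so θ_min ≈ 26.57°.

|L| = 2√5 ℏ ≈ 4.472ℏ; θ(m_l=1) ≈ 77.08°; θ_min ≈ 26.57°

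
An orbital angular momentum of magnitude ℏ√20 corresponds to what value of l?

(|L|/ℏ)² = l(l+1) = 20.
The positive root is l = 4.

l = 4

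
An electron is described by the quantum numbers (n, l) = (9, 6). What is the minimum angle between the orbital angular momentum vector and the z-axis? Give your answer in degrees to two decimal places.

|L| = √(l(l+1)) ℏ = √42 ℏ.
The smallest angle corresponds to the largest L_z, i.e. m_l = l = 6, giving L_z = 6ℏ.
cos θ_min = 6/√42, so θ_min ≈ 22.21°.

θ_min ≈ 22.21°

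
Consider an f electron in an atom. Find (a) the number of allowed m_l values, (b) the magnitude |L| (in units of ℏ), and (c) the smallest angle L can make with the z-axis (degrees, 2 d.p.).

For an f orbital, l = 3.
There are 2l+1 = 7 values of m_l.
|L| = ℏ√(3·4) = 2√3 ℏ ≈ 3.464ℏ.
cos θ_min = 3/√12, so θ_min ≈ 30.00°.

7 values; |L| = 2√3 ℏ ≈ 3.464ℏ; θ_min ≈ 30.00°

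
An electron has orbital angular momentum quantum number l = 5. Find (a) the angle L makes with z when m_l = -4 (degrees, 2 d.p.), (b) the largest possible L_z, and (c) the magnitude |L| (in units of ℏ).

For m_l = -4: cos θ = -4/√30, θ ≈ 136.91°.
L_z,max = lℏ = 5ℏ.
|L| = ℏ√(5·6) = √30 ℏ ≈ 5.477ℏ.

θ(m_l=-4) ≈ 136.91°; L_z,max = 5ℏ; |L| = √30 ℏ ≈ 5.477ℏ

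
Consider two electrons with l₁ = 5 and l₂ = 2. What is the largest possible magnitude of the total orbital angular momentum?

By the triangle rule, |l₁ − l₂| ≤ L ≤ l₁ + l₂.
Allowed values: L = 3, 4, 5, 6, 7.
The largest magnitude corresponds to L = 7: |L_tot| = ℏ√(7·8) = 2√14 ℏ.

|L_tot|_max = 2√14 ℏ ≈ 7.483ℏ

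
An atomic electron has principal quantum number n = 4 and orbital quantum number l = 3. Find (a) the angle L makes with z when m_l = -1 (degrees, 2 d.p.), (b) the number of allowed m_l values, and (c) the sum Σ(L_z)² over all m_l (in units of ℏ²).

For m_l = -1: cos θ = -1/√12, θ ≈ 106.78°.
There are 2l+1 = 7 values of m_l.
Σ m_l² = 28, so Σ(L_z)² = 28 ℏ².

θ(m_l=-1) ≈ 106.78°; 7 values; Σ(L_z)² = 28 ℏ²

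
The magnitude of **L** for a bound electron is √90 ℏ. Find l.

l = 9

|L| = ℏ√(l(l+1)), so l(l+1) = 90.
l² + l − 90 = 0 ⇒ l = 9.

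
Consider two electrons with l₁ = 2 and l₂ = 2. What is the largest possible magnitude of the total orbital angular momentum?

L runs from |2 − 2| = 0 to 2 + 2 = 4.
So L can be 0, 1, 2, 3, 4.
The largest magnitude corresponds to L = 4: |L_tot| = ℏ√(4·5) = 2√5 ℏ.

|L_tot|_max = 2√5 ℏ ≈ 4.472ℏ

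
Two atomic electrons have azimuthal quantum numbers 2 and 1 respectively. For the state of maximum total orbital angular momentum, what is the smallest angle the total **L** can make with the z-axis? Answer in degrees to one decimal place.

The total orbital quantum number L ranges from |l₁ − l₂| to l₁ + l₂ in integer steps.
L ∈ {1, 2, 3}.
The maximum is L = 3, with |L_tot| = ℏ√(3·4) = 2√3 ℏ.
The minimum angle with z is arccos(3/√12) ≈ 30.0°.

θ_min ≈ 30.0°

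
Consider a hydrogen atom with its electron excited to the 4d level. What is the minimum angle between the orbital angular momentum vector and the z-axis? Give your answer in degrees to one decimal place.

The 4d level has l = 2.
|L|² = l(l+1)ℏ² = 6ℏ², so |L| = √6 ℏ.
The smallest angle corresponds to the largest L_z, i.e. m_l = l = 2, giving L_z = 2ℏ.
cos θ_min = 2/√6, so θ_min ≈ 35.3°.

θ_min ≈ 35.3°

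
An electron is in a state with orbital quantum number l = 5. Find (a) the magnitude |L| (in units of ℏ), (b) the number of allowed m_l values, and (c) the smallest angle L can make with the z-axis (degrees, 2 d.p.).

|L| = ℏ√(5·6) = √30 ℏ ≈ 5.477ℏ.
There are 2l+1 = 11 values of m_l.
cos θ_min = 5/√30, so θ_min ≈ 24.09°.

|L| = √30 ℏ ≈ 5.477ℏ; 11 values; θ_min ≈ 24.09°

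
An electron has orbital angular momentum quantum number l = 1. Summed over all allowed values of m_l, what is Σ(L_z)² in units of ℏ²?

m_l runs from −1 to 1, i.e. {-1, 0, 1}.
Summing m² from −1 to 1: Σ m_l² = 2.

Σ(L_z)² = 2 ℏ²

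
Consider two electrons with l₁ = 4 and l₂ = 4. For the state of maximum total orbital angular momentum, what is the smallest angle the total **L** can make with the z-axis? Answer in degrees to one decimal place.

θ_min ≈ 19.5°

The total orbital quantum number L ranges from |l₁ − l₂| to l₁ + l₂ in integer steps.
L ∈ {0, 1, 2, 3, 4, 5, 6, 7, 8}.
The maximum is L = 8, with |L_tot| = ℏ√(8·9) = 6√2 ℏ.
The minimum angle with z is arccos(8/√72) ≈ 19.5°.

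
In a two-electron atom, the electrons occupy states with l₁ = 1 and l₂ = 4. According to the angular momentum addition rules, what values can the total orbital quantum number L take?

L = 3, 4, 5

By the triangle rule, |l₁ − l₂| ≤ L ≤ l₁ + l₂.
So L can be 3, 4, 5.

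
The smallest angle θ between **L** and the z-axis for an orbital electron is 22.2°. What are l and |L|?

At minimum angle, m_l = l, so cos θ = l/√(l(l+1)); cos²θ = l/(l+1) = 0.8572.
Solving: l = 6.
Then |L| = ℏ√(6·7) = √42 ℏ.

l = 6, |L| = √42 ℏ ≈ 6.481ℏ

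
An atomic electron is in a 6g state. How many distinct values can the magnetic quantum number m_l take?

9

The 6g subshell has l = 4.
The number of m_l values is 2l + 1 = 2·4 + 1 = 9.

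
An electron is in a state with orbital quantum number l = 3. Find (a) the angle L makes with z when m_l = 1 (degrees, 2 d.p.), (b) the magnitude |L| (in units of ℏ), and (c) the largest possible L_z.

For m_l = 1: cos θ = 1/√12, θ ≈ 73.22°.
|L| = ℏ√(3·4) = 2√3 ℏ ≈ 3.464ℏ.
L_z,max = lℏ = 3ℏ.

θ(m_l=1) ≈ 73.22°; |L| = 2√3 ℏ ≈ 3.464ℏ; L_z,max = 3ℏ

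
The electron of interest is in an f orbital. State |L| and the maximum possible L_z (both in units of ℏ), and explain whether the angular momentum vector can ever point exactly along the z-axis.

An f state has l = 3.
|L| = 2√3 ℏ ≈ 3.4641ℏ, while L_z,max = lℏ = 3ℏ.
Since |L| > L_z,max, the vector can never point exactly along z; the closest it comes is θ_min = arccos(3/√12) ≈ 30.0°.

No: L_z,max = 3ℏ < |L| = 2√3 ℏ ≈ 3.464ℏ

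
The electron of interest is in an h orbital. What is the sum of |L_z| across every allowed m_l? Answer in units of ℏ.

An h state has l = 5.
m_l runs from −5 to 5, i.e. {-5, -4, -3, -2, -1, 0, 1, 2, 3, 4, 5}.
Σ|m_l| = 2(1+2+…+5) = 30.

Σ|L_z| = 30 ℏ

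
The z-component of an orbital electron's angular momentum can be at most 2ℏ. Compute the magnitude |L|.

The maximum L_z equals lℏ, giving l = 2.
|L| = ℏ√(l(l+1)) = √6 ℏ.

|L| = √6 ℏ ≈ 2.449ℏ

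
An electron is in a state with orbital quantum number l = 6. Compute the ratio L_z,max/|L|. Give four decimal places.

L_z,max/|L| = 0.9258

|L| = √42 ℏ ≈ 6.4807ℏ, while L_z,max = lℏ = 6ℏ.
L_z,max/|L| = 6/√42 = 0.9258.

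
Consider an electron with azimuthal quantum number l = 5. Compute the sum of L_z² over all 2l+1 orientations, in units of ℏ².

m_l runs from −5 to 5, i.e. {-5, -4, -3, -2, -1, 0, 1, 2, 3, 4, 5}.
Summing m² from −5 to 5: Σ m_l² = 110.

Σ(L_z)² = 110 ℏ²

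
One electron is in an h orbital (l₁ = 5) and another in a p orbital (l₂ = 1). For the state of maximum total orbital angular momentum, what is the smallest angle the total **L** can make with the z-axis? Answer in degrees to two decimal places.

By the triangle rule, |l₁ − l₂| ≤ L ≤ l₁ + l₂.
L ∈ {4, 5, 6}.
The maximum is L = 6, with |L_tot| = ℏ√(6·7) = √42 ℏ.
The minimum angle with z is arccos(6/√42) ≈ 22.21°.

θ_min ≈ 22.21°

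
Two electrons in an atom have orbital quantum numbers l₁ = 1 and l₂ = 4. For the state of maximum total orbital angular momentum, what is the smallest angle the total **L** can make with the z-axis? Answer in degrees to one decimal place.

θ_min ≈ 24.1°

L runs from |1 − 4| = 3 to 1 + 4 = 5.
L ∈ {3, 4, 5}.
The maximum is L = 5, with |L_tot| = ℏ√(5·6) = √30 ℏ.
The minimum angle with z is arccos(5/√30) ≈ 24.1°.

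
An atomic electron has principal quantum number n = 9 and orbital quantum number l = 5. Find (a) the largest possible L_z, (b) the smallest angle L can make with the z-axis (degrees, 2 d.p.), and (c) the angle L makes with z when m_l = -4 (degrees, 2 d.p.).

L_z,max = 5ℏ; θ_min ≈ 24.09°; θ(m_l=-4) ≈ 136.91°

L_z,max = lℏ = 5ℏ.
cos θ_min = 5/√30, so θ_min ≈ 24.09°.
For m_l = -4: cos θ = -4/√30, θ ≈ 136.91°.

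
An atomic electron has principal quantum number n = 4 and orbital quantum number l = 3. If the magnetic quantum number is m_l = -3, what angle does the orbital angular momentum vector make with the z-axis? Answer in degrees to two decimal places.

|L| = ℏ√(l(l+1)) = 2√3 ℏ.
L_z = m_l ℏ = −3ℏ.
cos θ = L_z/|L| = -3/√12, so θ ≈ 150.00°.

θ ≈ 150.00°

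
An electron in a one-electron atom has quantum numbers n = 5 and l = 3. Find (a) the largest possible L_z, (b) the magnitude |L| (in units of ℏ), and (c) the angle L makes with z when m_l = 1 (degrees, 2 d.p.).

L_z,max = 3ℏ; |L| = 2√3 ℏ ≈ 3.464ℏ; θ(m_l=1) ≈ 73.22°

L_z,max = lℏ = 3ℏ.
|L| = ℏ√(3·4) = 2√3 ℏ ≈ 3.464ℏ.
For m_l = 1: cos θ = 1/√12, θ ≈ 73.22°.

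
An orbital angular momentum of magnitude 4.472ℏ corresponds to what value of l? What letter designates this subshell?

l = 4 (g orbital)

Since |L|² = l(l+1)ℏ², l(l+1) = 20.
The positive root is l = 4.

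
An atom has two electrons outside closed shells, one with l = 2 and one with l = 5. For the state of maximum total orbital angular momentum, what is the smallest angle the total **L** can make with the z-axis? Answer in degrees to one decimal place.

L runs from |2 − 5| = 3 to 2 + 5 = 7.
L ∈ {3, 4, 5, 6, 7}.
The maximum is L = 7, with |L_tot| = ℏ√(7·8) = 2√14 ℏ.
The minimum angle with z is arccos(7/√56) ≈ 20.7°.

θ_min ≈ 20.7°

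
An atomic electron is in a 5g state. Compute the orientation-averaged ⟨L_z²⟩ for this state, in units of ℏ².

The 5g subshell has l = 4.
The allowed m_l values are -4, -3, -2, -1, 0, 1, 2, 3, 4.
⟨L_z²⟩ = ℏ²·(Σ m_l²)/(2l+1) = ℏ²·60/9 = 6.667ℏ².

⟨L_z²⟩ = 6.667 ℏ²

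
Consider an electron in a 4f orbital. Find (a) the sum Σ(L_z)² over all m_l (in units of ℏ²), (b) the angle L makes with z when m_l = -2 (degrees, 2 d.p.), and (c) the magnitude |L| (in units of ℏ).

4f means n = 4, l = 3.
Σ m_l² = 28, so Σ(L_z)² = 28 ℏ².
For m_l = -2: cos θ = -2/√12, θ ≈ 125.26°.
|L| = ℏ√(3·4) = 2√3 ℏ ≈ 3.464ℏ.

Σ(L_z)² = 28 ℏ²; θ(m_l=-2) ≈ 125.26°; |L| = 2√3 ℏ ≈ 3.464ℏ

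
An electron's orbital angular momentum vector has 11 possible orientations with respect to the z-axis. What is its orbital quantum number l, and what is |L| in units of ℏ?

l = 5, |L| = √30 ℏ ≈ 5.477ℏ

Since there are 2l+1 = 11 values of m_l, l = 5.
Then |L| = √(l(l+1)) ℏ = √30 ℏ.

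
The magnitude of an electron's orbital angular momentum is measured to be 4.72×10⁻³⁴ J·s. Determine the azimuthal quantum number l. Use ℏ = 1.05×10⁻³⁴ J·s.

l = 4

|L|/ℏ = (4.72×10⁻³⁴)/(1.05×10⁻³⁴) ≈ 4.495.
Set l(l+1) = 20.21; the integer solution is l = 4.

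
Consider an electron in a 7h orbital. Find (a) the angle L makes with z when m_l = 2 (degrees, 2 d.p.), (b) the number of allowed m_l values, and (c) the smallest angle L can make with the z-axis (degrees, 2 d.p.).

θ(m_l=2) ≈ 68.58°; 11 values; θ_min ≈ 24.09°

For 7h, l = 5.
For m_l = 2: cos θ = 2/√30, θ ≈ 68.58°.
There are 2l+1 = 11 values of m_l.
cos θ_min = 5/√30, so θ_min ≈ 24.09°.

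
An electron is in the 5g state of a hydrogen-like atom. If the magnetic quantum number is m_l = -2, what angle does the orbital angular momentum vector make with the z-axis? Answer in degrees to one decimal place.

θ ≈ 116.6°

The 5g subshell has l = 4.
|L| = ℏ√(l(l+1)) = 2√5 ℏ.
L_z = m_l ℏ = −2ℏ.
cos θ = L_z/|L| = -2/√20, so θ ≈ 116.6°.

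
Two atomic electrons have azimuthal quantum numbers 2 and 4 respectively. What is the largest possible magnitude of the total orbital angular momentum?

|L_tot|_max = √42 ℏ ≈ 6.481ℏ

By the triangle rule, |l₁ − l₂| ≤ L ≤ l₁ + l₂.
L ∈ {2, 3, 4, 5, 6}.
The largest magnitude corresponds to L = 6: |L_tot| = ℏ√(6·7) = √42 ℏ.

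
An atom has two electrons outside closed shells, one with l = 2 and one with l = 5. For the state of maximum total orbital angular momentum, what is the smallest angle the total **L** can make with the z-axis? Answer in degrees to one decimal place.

Angular momentum addition gives L = |l₁ − l₂|, …, l₁ + l₂.
L ∈ {3, 4, 5, 6, 7}.
The maximum is L = 7, with |L_tot| = ℏ√(7·8) = 2√14 ℏ.
The minimum angle with z is arccos(7/√56) ≈ 20.7°.

θ_min ≈ 20.7°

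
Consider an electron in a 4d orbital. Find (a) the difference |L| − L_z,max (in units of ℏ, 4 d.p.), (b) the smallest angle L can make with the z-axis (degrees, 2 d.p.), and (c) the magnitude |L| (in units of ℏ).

|L|−L_z,max ≈ 0.4495ℏ; θ_min ≈ 35.26°; |L| = √6 ℏ ≈ 2.449ℏ

The 4d subshell has l = 2.
|L| − L_z,max = (√6 − 2)ℏ ≈ 0.4495ℏ.
cos θ_min = 2/√6, so θ_min ≈ 35.26°.
|L| = ℏ√(2·3) = √6 ℏ ≈ 2.449ℏ.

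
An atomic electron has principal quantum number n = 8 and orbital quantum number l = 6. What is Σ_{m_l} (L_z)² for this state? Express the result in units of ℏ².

m_l ∈ {-6, -5, -4, -3, -2, -1, 0, 1, 2, 3, 4, 5, 6}.
Σ m_l² = l(l+1)(2l+1)/3 = 6·7·13/3 = 182.

Σ(L_z)² = 182 ℏ²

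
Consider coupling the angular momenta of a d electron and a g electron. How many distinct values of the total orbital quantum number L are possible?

Angular momentum addition gives L = |l₁ − l₂|, …, l₁ + l₂.
L ∈ {2, 3, 4, 5, 6}.
That is 5 values.

5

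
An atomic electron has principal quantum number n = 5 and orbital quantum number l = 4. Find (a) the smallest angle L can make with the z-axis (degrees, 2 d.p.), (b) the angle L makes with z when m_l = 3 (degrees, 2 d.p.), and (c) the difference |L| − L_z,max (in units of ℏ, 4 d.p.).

cos θ_min = 4/√20, so θ_min ≈ 26.57°.
For m_l = 3: cos θ = 3/√20, θ ≈ 47.87°.
|L| − L_z,max = (2√5 − 4)ℏ ≈ 0.4721ℏ.

θ_min ≈ 26.57°; θ(m_l=3) ≈ 47.87°; |L|−L_z,max ≈ 0.4721ℏ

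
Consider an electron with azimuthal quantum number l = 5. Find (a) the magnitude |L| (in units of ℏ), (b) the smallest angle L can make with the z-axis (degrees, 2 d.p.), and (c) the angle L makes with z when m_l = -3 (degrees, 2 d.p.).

|L| = √30 ℏ ≈ 5.477ℏ; θ_min ≈ 24.09°; θ(m_l=-3) ≈ 123.21°

|L| = ℏ√(5·6) = √30 ℏ ≈ 5.477ℏ.
cos θ_min = 5/√30, so θ_min ≈ 24.09°.
For m_l = -3: cos θ = -3/√30, θ ≈ 123.21°.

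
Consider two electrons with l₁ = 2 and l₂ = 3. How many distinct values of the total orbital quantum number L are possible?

Angular momentum addition gives L = |l₁ − l₂|, …, l₁ + l₂.
L ∈ {1, 2, 3, 4, 5}.
That is 5 values.

5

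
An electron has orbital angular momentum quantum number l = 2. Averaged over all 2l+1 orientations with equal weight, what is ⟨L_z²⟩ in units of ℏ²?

The allowed m_l values are -2, -1, 0, 1, 2.
⟨L_z²⟩ = ℏ²·(Σ m_l²)/(2l+1) = ℏ²·10/5 = 2ℏ².

⟨L_z²⟩ = 2 ℏ²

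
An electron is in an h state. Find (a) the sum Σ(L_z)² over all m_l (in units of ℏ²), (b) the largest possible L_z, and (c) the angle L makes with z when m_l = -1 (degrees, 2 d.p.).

An h state has l = 5.
Σ m_l² = 110, so Σ(L_z)² = 110 ℏ².
L_z,max = lℏ = 5ℏ.
For m_l = -1: cos θ = -1/√30, θ ≈ 100.52°.

Σ(L_z)² = 110 ℏ²; L_z,max = 5ℏ; θ(m_l=-1) ≈ 100.52°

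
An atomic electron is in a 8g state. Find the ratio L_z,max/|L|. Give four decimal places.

8g means n = 8, l = 4.
|L| = 2√5 ℏ ≈ 4.4721ℏ, while L_z,max = lℏ = 4ℏ.
L_z,max/|L| = 4/√20 = 0.8944.

L_z,max/|L| = 0.8944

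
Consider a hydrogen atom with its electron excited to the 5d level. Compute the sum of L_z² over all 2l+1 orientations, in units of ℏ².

The 5d level has l = 2.
m_l runs from −2 to 2, i.e. {-2, -1, 0, 1, 2}.
Σ m_l² = 2·(1 + 4) = 10.

Σ(L_z)² = 10 ℏ²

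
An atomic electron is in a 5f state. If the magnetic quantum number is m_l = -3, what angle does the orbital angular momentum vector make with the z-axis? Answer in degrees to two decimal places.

For 5f, l = 3.
|L|² = l(l+1)ℏ² = 12ℏ², so |L| = 2√3 ℏ.
L_z = m_l ℏ = −3ℏ.
cos θ = L_z/|L| = -3/√12, so θ ≈ 150.00°.

θ ≈ 150.00°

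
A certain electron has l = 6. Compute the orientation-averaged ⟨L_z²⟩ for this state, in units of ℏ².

m_l runs from −6 to 6, i.e. {-6, -5, -4, -3, -2, -1, 0, 1, 2, 3, 4, 5, 6}.
Average of L_z² over 13 states: 182/13 ℏ² = 14 ℏ².

⟨L_z²⟩ = 14 ℏ²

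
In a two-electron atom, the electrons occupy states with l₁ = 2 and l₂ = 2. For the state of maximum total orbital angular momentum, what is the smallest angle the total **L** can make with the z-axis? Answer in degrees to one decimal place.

The total orbital quantum number L ranges from |l₁ − l₂| to l₁ + l₂ in integer steps.
Allowed values: L = 0, 1, 2, 3, 4.
The maximum is L = 4, with |L_tot| = ℏ√(4·5) = 2√5 ℏ.
The minimum angle with z is arccos(4/√20) ≈ 26.6°.

θ_min ≈ 26.6°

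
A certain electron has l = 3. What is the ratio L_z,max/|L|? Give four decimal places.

L_z,max/|L| = 0.8660

|L| = 2√3 ℏ ≈ 3.4641ℏ, while L_z,max = lℏ = 3ℏ.
L_z,max/|L| = 3/√12 = 0.8660.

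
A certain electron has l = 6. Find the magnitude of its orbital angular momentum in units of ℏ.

|L| = ℏ√(l(l+1)) = ℏ√(6·7) = √42 ℏ

|L| = √42 ℏ ≈ 6.481ℏ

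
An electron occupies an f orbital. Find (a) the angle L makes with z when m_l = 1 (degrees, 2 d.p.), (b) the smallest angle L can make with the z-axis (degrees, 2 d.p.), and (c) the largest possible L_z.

An f state has l = 3.
For m_l = 1: cos θ = 1/√12, θ ≈ 73.22°.
cos θ_min = 3/√12, so θ_min ≈ 30.00°.
L_z,max = lℏ = 3ℏ.

θ(m_l=1) ≈ 73.22°; θ_min ≈ 30.00°; L_z,max = 3ℏ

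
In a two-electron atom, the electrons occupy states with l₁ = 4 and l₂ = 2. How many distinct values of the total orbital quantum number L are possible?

By the triangle rule, |l₁ − l₂| ≤ L ≤ l₁ + l₂.
Allowed values: L = 2, 3, 4, 5, 6.
That is 5 values.

5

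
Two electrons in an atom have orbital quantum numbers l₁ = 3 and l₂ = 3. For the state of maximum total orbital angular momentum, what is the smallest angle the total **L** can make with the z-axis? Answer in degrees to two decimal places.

By the triangle rule, |l₁ − l₂| ≤ L ≤ l₁ + l₂.
L ∈ {0, 1, 2, 3, 4, 5, 6}.
The maximum is L = 6, with |L_tot| = ℏ√(6·7) = √42 ℏ.
The minimum angle with z is arccos(6/√42) ≈ 22.21°.

θ_min ≈ 22.21°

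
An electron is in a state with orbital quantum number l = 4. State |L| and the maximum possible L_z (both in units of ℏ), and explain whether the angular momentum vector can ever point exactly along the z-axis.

No: L_z,max = 4ℏ < |L| = 2√5 ℏ ≈ 4.472ℏ

|L| = 2√5 ℏ ≈ 4.4721ℏ, while L_z,max = lℏ = 4ℏ.
Since |L| > L_z,max, the vector can never point exactly along z; the closest it comes is θ_min = arccos(4/√20) ≈ 26.6°.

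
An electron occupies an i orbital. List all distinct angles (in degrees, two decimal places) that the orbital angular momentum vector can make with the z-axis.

θ ∈ {22.21°, 39.51°, 51.89°, 62.42°, 72.02°, 81.12°, 90.00°, 98.88°, 107.98°, 117.58°, 128.11°, 140.49°, 157.79°}

For an i orbital, l = 6.
|L| = ℏ√(l(l+1)) = √42 ℏ.
cos θ = m_l/√42 for each m_l ∈ {-6, -5, -4, -3, -2, -1, 0, 1, 2, 3, 4, 5, 6}.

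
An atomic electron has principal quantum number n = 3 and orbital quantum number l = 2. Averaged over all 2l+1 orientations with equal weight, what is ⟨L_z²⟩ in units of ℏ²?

m_l runs from −2 to 2, i.e. {-2, -1, 0, 1, 2}.
⟨L_z²⟩ = ℏ²·(Σ m_l²)/(2l+1) = ℏ²·10/5 = 2ℏ².

⟨L_z²⟩ = 2 ℏ²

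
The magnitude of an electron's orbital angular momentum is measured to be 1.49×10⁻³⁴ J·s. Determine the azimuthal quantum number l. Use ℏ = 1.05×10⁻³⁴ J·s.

Dividing by ℏ: |L|/ℏ ≈ 1.419.
(|L|/ℏ)² = l(l+1) ≈ 2.01 ⇒ l = 1.

l = 1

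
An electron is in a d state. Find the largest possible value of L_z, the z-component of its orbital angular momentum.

The letter d corresponds to l = 2.
L_z = m_l ℏ with m_l ∈ {−2, …, 2}; the maximum is m_l = 2.

L_z,max = 2ℏ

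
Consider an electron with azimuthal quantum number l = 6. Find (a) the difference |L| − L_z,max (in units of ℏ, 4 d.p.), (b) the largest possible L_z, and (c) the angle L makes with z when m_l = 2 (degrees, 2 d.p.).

|L|−L_z,max ≈ 0.4807ℏ; L_z,max = 6ℏ; θ(m_l=2) ≈ 72.02°

|L| − L_z,max = (√42 − 6)ℏ ≈ 0.4807ℏ.
L_z,max = lℏ = 6ℏ.
For m_l = 2: cos θ = 2/√42, θ ≈ 72.02°.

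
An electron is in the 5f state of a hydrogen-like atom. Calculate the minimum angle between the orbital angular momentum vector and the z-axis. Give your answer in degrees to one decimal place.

θ_min ≈ 30.0°

5f means n = 5, l = 3.
|L|² = l(l+1)ℏ² = 12ℏ², so |L| = 2√3 ℏ.
The smallest angle corresponds to the largest L_z, i.e. m_l = l = 3, giving L_z = 3ℏ.
cos θ_min = 3/√12, so θ_min ≈ 30.0°.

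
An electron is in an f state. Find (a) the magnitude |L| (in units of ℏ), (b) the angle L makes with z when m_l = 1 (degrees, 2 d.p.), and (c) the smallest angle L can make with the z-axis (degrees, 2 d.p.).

|L| = 2√3 ℏ ≈ 3.464ℏ; θ(m_l=1) ≈ 73.22°; θ_min ≈ 30.00°

An f state has l = 3.
|L| = ℏ√(3·4) = 2√3 ℏ ≈ 3.464ℏ.
For m_l = 1: cos θ = 1/√12, θ ≈ 73.22°.
cos θ_min = 3/√12, so θ_min ≈ 30.00°.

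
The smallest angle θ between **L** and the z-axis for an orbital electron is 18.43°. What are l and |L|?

l = 9, |L| = 3√10 ℏ ≈ 9.487ℏ

cos θ_min = l/√(l(l+1)) = √(l/(l+1)), so l/(l+1) = cos²(18.43°) = 0.9001.
Solving: l = 9.
Then |L| = ℏ√(9·10) = 3√10 ℏ.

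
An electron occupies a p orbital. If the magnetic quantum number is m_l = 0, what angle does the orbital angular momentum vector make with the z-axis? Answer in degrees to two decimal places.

The letter p corresponds to l = 1.
|L| = ℏ√(l(l+1)) = √2 ℏ.
L_z = m_l ℏ = 0ℏ.
cos θ = L_z/|L| = 0/√2, so θ ≈ 90.00°.

θ ≈ 90.00°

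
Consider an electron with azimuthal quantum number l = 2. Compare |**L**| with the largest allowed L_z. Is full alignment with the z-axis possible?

No: L_z,max = 2ℏ < |L| = √6 ℏ ≈ 2.449ℏ

|L| = √6 ℏ ≈ 2.4495ℏ, while L_z,max = lℏ = 2ℏ.
Since |L| > L_z,max, the vector can never point exactly along z; the closest it comes is θ_min = arccos(2/√6) ≈ 35.3°.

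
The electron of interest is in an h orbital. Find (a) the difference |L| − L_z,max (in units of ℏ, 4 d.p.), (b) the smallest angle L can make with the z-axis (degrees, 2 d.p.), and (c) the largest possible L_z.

|L|−L_z,max ≈ 0.4772ℏ; θ_min ≈ 24.09°; L_z,max = 5ℏ

The letter h corresponds to l = 5.
|L| − L_z,max = (√30 − 5)ℏ ≈ 0.4772ℏ.
cos θ_min = 5/√30, so θ_min ≈ 24.09°.
L_z,max = lℏ = 5ℏ.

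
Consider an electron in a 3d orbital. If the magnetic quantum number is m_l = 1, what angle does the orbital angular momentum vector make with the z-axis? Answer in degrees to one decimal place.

The 3d subshell has l = 2.
|L|² = l(l+1)ℏ² = 6ℏ², so |L| = √6 ℏ.
L_z = m_l ℏ = 1ℏ.
cos θ = L_z/|L| = 1/√6, so θ ≈ 65.9°.

θ ≈ 65.9°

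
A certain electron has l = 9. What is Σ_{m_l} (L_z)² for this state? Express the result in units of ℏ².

Σ(L_z)² = 570 ℏ²

m_l ∈ {-9, -8, -7, -6, -5, -4, -3, -2, -1, 0, 1, 2, 3, 4, 5, 6, 7, 8, 9}.
Σ m_l² = 2·(1 + 4 + 9 + 16 + 25 + 36 + 49 + 64 + 81) = 570.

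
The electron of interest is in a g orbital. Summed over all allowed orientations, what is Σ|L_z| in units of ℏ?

Σ|L_z| = 20 ℏ

G corresponds to l = 4.
m_l runs from −4 to 4, i.e. {-4, -3, -2, -1, 0, 1, 2, 3, 4}.
Σ|m_l| = l(l+1) = 20.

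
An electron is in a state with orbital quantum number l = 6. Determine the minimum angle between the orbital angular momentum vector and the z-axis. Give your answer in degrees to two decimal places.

θ_min ≈ 22.21°

|L| = ℏ√(l(l+1)) = √42 ℏ.
The smallest angle corresponds to the largest L_z, i.e. m_l = l = 6, giving L_z = 6ℏ.
cos θ_min = 6/√42, so θ_min ≈ 22.21°.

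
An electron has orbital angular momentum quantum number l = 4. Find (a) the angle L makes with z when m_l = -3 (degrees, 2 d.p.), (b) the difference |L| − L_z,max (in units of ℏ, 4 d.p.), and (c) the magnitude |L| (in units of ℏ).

For m_l = -3: cos θ = -3/√20, θ ≈ 132.13°.
|L| − L_z,max = (2√5 − 4)ℏ ≈ 0.4721ℏ.
|L| = ℏ√(4·5) = 2√5 ℏ ≈ 4.472ℏ.

θ(m_l=-3) ≈ 132.13°; |L|−L_z,max ≈ 0.4721ℏ; |L| = 2√5 ℏ ≈ 4.472ℏ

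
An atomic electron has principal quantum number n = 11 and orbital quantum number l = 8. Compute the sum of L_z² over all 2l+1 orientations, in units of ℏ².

m_l ∈ {-8, -7, -6, -5, -4, -3, -2, -1, 0, 1, 2, 3, 4, 5, 6, 7, 8}.
Σ m_l² = 2·(1 + 4 + 9 + 16 + 25 + 36 + 49 + 64) = 408.

Σ(L_z)² = 408 ℏ²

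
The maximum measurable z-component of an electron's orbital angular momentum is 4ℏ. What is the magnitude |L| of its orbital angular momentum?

|L| = 2√5 ℏ ≈ 4.472ℏ

Since max m_l = l, l = 4.
Then |L| = ℏ√(4·5) = 2√5 ℏ.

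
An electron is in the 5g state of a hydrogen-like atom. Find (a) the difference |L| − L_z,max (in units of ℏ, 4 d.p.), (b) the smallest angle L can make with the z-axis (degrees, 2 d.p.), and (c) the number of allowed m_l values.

|L|−L_z,max ≈ 0.4721ℏ; θ_min ≈ 26.57°; 9 values

5g means n = 5, l = 4.
|L| − L_z,max = (2√5 − 4)ℏ ≈ 0.4721ℏ.
cos θ_min = 4/√20, so θ_min ≈ 26.57°.
There are 2l+1 = 9 values of m_l.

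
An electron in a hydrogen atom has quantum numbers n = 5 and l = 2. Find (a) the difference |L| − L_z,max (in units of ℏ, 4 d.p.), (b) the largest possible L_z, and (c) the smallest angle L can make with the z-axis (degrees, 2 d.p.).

|L| − L_z,max = (√6 − 2)ℏ ≈ 0.4495ℏ.
L_z,max = lℏ = 2ℏ.
cos θ_min = 2/√6, so θ_min ≈ 35.26°.

|L|−L_z,max ≈ 0.4495ℏ; L_z,max = 2ℏ; θ_min ≈ 35.26°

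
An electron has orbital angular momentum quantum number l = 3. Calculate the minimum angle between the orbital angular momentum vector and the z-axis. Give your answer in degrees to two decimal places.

θ_min ≈ 30.00°

|L| = √(l(l+1)) ℏ = 2√3 ℏ.
The smallest angle corresponds to the largest L_z, i.e. m_l = l = 3, giving L_z = 3ℏ.
cos θ_min = 3/√12, so θ_min ≈ 30.00°.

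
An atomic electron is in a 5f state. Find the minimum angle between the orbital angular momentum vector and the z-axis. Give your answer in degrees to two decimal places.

The 5f subshell has l = 3.
|L| = ℏ√(l(l+1)) = 2√3 ℏ.
The smallest angle corresponds to the largest L_z, i.e. m_l = l = 3, giving L_z = 3ℏ.
cos θ_min = 3/√12, so θ_min ≈ 30.00°.

θ_min ≈ 30.00°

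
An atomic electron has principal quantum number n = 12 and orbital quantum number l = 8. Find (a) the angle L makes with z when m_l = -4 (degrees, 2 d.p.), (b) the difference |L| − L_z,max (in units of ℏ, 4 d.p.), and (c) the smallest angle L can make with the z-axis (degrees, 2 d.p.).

For m_l = -4: cos θ = -4/√72, θ ≈ 118.13°.
|L| − L_z,max = (6√2 − 8)ℏ ≈ 0.4853ℏ.
cos θ_min = 8/√72, so θ_min ≈ 19.47°.

θ(m_l=-4) ≈ 118.13°; |L|−L_z,max ≈ 0.4853ℏ; θ_min ≈ 19.47°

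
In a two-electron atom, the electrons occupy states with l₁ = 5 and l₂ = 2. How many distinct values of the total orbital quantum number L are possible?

5

L runs from |5 − 2| = 3 to 5 + 2 = 7.
So L can be 3, 4, 5, 6, 7.
That is 5 values.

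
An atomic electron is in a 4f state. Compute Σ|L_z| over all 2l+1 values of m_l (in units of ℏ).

Σ|L_z| = 12 ℏ

For 4f, l = 3.
The allowed m_l values are -3, -2, -1, 0, 1, 2, 3.
Σ|m_l| = 2(1+2+…+3) = 12.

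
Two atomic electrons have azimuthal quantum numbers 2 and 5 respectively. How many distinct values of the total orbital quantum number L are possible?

L runs from |2 − 5| = 3 to 2 + 5 = 7.
L ∈ {3, 4, 5, 6, 7}.
That is 5 values.

5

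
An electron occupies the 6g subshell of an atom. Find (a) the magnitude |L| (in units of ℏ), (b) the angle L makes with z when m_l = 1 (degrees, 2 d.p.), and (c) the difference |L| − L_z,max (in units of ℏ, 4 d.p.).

For 6g, l = 4.
|L| = ℏ√(4·5) = 2√5 ℏ ≈ 4.472ℏ.
For m_l = 1: cos θ = 1/√20, θ ≈ 77.08°.
|L| − L_z,max = (2√5 − 4)ℏ ≈ 0.4721ℏ.

|L| = 2√5 ℏ ≈ 4.472ℏ; θ(m_l=1) ≈ 77.08°; |L|−L_z,max ≈ 0.4721ℏ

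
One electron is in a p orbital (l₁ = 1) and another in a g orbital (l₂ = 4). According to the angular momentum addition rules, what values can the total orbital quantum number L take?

Angular momentum addition gives L = |l₁ − l₂|, …, l₁ + l₂.
L ∈ {3, 4, 5}.

L = 3, 4, 5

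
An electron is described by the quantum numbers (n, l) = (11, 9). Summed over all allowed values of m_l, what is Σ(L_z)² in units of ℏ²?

m_l runs from −9 to 9, i.e. {-9, -8, -7, -6, -5, -4, -3, -2, -1, 0, 1, 2, 3, 4, 5, 6, 7, 8, 9}.
Σ m_l² = l(l+1)(2l+1)/3 = 9·10·19/3 = 570.

Σ(L_z)² = 570 ℏ²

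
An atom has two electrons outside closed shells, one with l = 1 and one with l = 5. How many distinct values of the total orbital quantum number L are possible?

The total orbital quantum number L ranges from |l₁ − l₂| to l₁ + l₂ in integer steps.
L ∈ {4, 5, 6}.
That is 3 values.

3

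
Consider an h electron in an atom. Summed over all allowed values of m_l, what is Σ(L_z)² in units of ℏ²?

An h state has l = 5.
m_l runs from −5 to 5, i.e. {-5, -4, -3, -2, -1, 0, 1, 2, 3, 4, 5}.
Σ m_l² = l(l+1)(2l+1)/3 = 5·6·11/3 = 110.

Σ(L_z)² = 110 ℏ²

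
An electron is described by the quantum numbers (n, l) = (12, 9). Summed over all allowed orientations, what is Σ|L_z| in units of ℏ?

Σ|L_z| = 90 ℏ

The allowed m_l values are -9, -8, -7, -6, -5, -4, -3, -2, -1, 0, 1, 2, 3, 4, 5, 6, 7, 8, 9.
Σ|m_l| = 2·9(9+1)/2 = 90.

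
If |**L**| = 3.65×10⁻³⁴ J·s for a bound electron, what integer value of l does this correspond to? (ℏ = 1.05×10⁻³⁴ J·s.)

l = 3

Dividing by ℏ: |L|/ℏ ≈ 3.476.
(|L|/ℏ)² = l(l+1) ≈ 12.08 ⇒ l = 3.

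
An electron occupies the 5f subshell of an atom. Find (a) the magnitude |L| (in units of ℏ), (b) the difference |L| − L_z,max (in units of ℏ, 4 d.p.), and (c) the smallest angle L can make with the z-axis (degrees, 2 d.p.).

|L| = 2√3 ℏ ≈ 3.464ℏ; |L|−L_z,max ≈ 0.4641ℏ; θ_min ≈ 30.00°

The 5f subshell has l = 3.
|L| = ℏ√(3·4) = 2√3 ℏ ≈ 3.464ℏ.
|L| − L_z,max = (2√3 − 3)ℏ ≈ 0.4641ℏ.
cos θ_min = 3/√12, so θ_min ≈ 30.00°.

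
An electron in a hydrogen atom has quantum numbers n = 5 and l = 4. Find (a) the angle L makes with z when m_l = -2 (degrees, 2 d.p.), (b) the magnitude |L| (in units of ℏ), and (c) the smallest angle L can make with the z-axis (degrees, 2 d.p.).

θ(m_l=-2) ≈ 116.57°; |L| = 2√5 ℏ ≈ 4.472ℏ; θ_min ≈ 26.57°

For m_l = -2: cos θ = -2/√20, θ ≈ 116.57°.
|L| = ℏ√(4·5) = 2√5 ℏ ≈ 4.472ℏ.
cos θ_min = 4/√20, so θ_min ≈ 26.57°.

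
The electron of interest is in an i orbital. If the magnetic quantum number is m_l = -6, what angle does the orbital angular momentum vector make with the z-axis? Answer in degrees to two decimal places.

θ ≈ 157.79°

The letter i corresponds to l = 6.
|L| = √(l(l+1)) ℏ = √42 ℏ.
L_z = m_l ℏ = −6ℏ.
cos θ = L_z/|L| = -6/√42, so θ ≈ 157.79°.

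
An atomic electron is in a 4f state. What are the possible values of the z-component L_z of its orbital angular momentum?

L_z ∈ {−3ℏ, −2ℏ, −ℏ, 0, ℏ, 2ℏ, 3ℏ}

The 4f subshell has l = 3.
L_z = m_l ℏ with m_l ranging from −l to +l in integer steps.
For l = 3: m_l ∈ {-3, -2, -1, 0, 1, 2, 3}.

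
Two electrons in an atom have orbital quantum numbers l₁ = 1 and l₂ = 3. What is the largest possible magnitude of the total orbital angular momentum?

Angular momentum addition gives L = |l₁ − l₂|, …, l₁ + l₂.
L ∈ {2, 3, 4}.
The largest magnitude corresponds to L = 4: |L_tot| = ℏ√(4·5) = 2√5 ℏ.

|L_tot|_max = 2√5 ℏ ≈ 4.472ℏ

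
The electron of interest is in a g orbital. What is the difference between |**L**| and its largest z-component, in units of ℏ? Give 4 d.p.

For a g orbital, l = 4.
|L| = 2√5 ℏ ≈ 4.4721ℏ, while L_z,max = lℏ = 4ℏ.
The difference is (2√5 − 4)ℏ ≈ 0.4721ℏ.

|L| − L_z,max ≈ 0.4721ℏ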